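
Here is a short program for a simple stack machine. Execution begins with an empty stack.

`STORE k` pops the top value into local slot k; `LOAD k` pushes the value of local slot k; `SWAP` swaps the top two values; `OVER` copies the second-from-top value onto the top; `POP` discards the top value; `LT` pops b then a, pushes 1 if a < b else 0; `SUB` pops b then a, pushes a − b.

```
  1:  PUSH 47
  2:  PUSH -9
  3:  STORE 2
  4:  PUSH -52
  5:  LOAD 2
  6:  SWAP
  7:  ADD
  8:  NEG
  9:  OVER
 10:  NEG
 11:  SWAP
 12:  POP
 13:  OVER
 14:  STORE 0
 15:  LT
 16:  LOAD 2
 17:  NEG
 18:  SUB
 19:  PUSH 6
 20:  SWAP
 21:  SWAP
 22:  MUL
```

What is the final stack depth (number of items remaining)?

1

PUSH 47  -> [47]
PUSH -9  -> [47, -9]
STORE 2  -> [47]
PUSH -52 -> [47, -52]
LOAD 2   -> [47, -52, -9]
SWAP     -> [47, -9, -52]
ADD      -> [47, -61]
NEG      -> [47, 61]
OVER     -> [47, 61, 47]
NEG      -> [47, 61, -47]
SWAP     -> [47, -47, 61]
POP      -> [47, -47]
OVER     -> [47, -47, 47]
STORE 0  -> [47, -47]
LT       -> [0]
LOAD 2   -> [0, -9]
NEG      -> [0, 9]
SUB      -> [-9]
PUSH 6   -> [-9, 6]
SWAP     -> [6, -9]
SWAP     -> [-9, 6]
MUL      -> [-54]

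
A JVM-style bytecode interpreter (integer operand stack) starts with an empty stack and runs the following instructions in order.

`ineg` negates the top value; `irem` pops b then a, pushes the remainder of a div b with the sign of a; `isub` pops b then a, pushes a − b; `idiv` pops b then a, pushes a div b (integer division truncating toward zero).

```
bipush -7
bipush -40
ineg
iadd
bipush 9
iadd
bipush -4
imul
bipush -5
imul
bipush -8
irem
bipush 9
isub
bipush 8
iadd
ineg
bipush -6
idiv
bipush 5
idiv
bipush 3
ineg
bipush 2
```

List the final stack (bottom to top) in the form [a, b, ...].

[0, -3, 2]

bipush -7  -> [-7]
bipush -40 -> [-7, -40]
ineg       -> [-7, 40]
iadd       -> [33]
bipush 9   -> [33, 9]
iadd       -> [42]
bipush -4  -> [42, -4]
imul       -> [-168]
bipush -5  -> [-168, -5]
imul       -> [840]
bipush -8  -> [840, -8]
irem       -> [0]
bipush 9   -> [0, 9]
isub       -> [-9]
bipush 8   -> [-9, 8]
iadd       -> [-1]
ineg       -> [1]
bipush -6  -> [1, -6]
idiv       -> [0]
bipush 5   -> [0, 5]
idiv       -> [0]
bipush 3   -> [0, 3]
ineg       -> [0, -3]
bipush 2   -> [0, -3, 2]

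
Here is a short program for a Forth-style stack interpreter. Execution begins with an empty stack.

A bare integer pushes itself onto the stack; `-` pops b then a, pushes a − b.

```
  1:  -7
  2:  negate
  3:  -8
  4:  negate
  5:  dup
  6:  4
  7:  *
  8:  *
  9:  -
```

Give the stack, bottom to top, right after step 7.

-7      -7
negate  7
-8      7 -8
negate  7 8
dup     7 8 8
4       7 8 8 4
*       7 8 32

[7, 8, 32]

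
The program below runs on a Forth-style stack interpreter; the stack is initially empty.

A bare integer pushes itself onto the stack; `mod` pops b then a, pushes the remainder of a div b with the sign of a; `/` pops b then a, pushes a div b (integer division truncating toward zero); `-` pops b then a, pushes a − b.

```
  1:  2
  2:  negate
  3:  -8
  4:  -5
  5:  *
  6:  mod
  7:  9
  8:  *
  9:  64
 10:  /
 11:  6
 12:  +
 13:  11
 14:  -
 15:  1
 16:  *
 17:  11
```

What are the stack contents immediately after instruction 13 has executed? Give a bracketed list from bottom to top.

2      → [2]
negate → [-2]
-8     → [-2, -8]
-5     → [-2, -8, -5]
*      → [-2, 40]
mod    → [-2]
9      → [-2, 9]
*      → [-18]
64     → [-18, 64]
/      → [0]
6      → [0, 6]
+      → [6]
11     → [6, 11]

[6, 11]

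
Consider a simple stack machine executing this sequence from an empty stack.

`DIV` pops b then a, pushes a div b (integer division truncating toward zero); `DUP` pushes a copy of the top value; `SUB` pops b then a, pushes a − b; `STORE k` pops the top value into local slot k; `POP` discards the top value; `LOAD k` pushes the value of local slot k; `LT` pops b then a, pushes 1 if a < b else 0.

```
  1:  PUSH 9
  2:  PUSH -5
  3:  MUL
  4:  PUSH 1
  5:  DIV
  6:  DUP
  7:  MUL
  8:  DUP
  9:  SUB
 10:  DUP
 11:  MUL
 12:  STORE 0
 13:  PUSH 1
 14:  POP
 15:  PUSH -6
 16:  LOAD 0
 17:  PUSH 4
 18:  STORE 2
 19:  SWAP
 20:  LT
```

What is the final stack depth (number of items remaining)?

PUSH 9   [9]
PUSH -5  [9, -5]
MUL      [-45]
PUSH 1   [-45, 1]
DIV      [-45]
DUP      [-45, -45]
MUL      [2025]
DUP      [2025, 2025]
SUB      [0]
DUP      [0, 0]
MUL      [0]
STORE 0  []
PUSH 1   [1]
POP      []
PUSH -6  [-6]
LOAD 0   [-6, 0]
PUSH 4   [-6, 0, 4]
STORE 2  [-6, 0]
SWAP     [0, -6]
LT       [0]

1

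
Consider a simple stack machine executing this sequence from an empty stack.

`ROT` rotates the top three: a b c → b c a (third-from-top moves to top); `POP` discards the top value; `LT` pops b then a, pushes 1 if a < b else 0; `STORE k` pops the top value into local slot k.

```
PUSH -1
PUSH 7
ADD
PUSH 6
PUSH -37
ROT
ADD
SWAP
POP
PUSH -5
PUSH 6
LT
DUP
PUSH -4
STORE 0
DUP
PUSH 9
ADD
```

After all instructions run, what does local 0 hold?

-4

PUSH -1   [-1]
PUSH 7    [-1, 7]
ADD       [6]
PUSH 6    [6, 6]
PUSH -37  [6, 6, -37]
ROT       [6, -37, 6]
ADD       [6, -31]
SWAP      [-31, 6]
POP       [-31]
PUSH -5   [-31, -5]
PUSH 6    [-31, -5, 6]
LT        [-31, 1]
DUP       [-31, 1, 1]
PUSH -4   [-31, 1, 1, -4]
STORE 0   [-31, 1, 1]
DUP       [-31, 1, 1, 1]
PUSH 9    [-31, 1, 1, 1, 9]
ADD       [-31, 1, 1, 10]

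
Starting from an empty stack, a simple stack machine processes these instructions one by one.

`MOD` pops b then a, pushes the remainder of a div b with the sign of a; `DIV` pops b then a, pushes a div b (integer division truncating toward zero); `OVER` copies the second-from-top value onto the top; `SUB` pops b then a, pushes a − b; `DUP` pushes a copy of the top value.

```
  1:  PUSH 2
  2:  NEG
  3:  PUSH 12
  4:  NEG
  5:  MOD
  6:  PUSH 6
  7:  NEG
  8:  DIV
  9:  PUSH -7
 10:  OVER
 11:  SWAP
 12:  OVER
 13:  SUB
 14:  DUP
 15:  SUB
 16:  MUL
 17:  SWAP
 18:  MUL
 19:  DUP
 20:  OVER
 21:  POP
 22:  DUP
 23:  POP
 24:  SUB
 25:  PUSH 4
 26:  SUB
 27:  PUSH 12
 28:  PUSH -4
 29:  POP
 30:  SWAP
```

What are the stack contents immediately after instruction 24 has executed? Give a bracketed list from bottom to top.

PUSH 2   [2]
NEG      [-2]
PUSH 12  [-2, 12]
NEG      [-2, -12]
MOD      [-2]
PUSH 6   [-2, 6]
NEG      [-2, -6]
DIV      [0]
PUSH -7  [0, -7]
OVER     [0, -7, 0]
SWAP     [0, 0, -7]
OVER     [0, 0, -7, 0]
SUB      [0, 0, -7]
DUP      [0, 0, -7, -7]
SUB      [0, 0, 0]
MUL      [0, 0]
SWAP     [0, 0]
MUL      [0]
DUP      [0, 0]
OVER     [0, 0, 0]
POP      [0, 0]
DUP      [0, 0, 0]
POP      [0, 0]
SUB      [0]

[0]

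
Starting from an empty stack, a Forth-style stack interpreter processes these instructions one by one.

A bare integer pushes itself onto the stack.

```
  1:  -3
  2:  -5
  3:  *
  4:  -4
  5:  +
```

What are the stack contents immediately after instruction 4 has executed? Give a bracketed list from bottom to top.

-3  -3
-5  -3 -5
*   15
-4  15 -4

[15, -4]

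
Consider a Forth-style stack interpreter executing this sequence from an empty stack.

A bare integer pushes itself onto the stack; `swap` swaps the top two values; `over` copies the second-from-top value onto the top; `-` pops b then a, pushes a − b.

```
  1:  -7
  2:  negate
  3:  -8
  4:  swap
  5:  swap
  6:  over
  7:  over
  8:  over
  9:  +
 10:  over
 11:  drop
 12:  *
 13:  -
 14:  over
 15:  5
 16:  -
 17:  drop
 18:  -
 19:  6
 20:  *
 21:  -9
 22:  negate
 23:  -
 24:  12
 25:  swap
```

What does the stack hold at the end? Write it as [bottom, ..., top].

[12, 39]

-7     -> [-7]
negate -> [7]
-8     -> [7, -8]
swap   -> [-8, 7]
swap   -> [7, -8]
over   -> [7, -8, 7]
over   -> [7, -8, 7, -8]
over   -> [7, -8, 7, -8, 7]
+      -> [7, -8, 7, -1]
over   -> [7, -8, 7, -1, 7]
drop   -> [7, -8, 7, -1]
*      -> [7, -8, -7]
-      -> [7, -1]
over   -> [7, -1, 7]
5      -> [7, -1, 7, 5]
-      -> [7, -1, 2]
drop   -> [7, -1]
-      -> [8]
6      -> [8, 6]
*      -> [48]
-9     -> [48, -9]
negate -> [48, 9]
-      -> [39]
12     -> [39, 12]
swap   -> [12, 39]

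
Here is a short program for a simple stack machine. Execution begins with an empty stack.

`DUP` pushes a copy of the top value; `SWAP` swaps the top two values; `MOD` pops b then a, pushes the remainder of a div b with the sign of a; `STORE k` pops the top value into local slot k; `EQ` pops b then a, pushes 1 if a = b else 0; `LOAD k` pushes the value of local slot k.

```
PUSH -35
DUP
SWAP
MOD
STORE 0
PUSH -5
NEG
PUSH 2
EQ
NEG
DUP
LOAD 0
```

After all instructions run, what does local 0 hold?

0

PUSH -35 : [-35]
DUP      : [-35, -35]
SWAP     : [-35, -35]
MOD      : [0]
STORE 0  : []
PUSH -5  : [-5]
NEG      : [5]
PUSH 2   : [5, 2]
EQ       : [0]
NEG      : [0]
DUP      : [0, 0]
LOAD 0   : [0, 0, 0]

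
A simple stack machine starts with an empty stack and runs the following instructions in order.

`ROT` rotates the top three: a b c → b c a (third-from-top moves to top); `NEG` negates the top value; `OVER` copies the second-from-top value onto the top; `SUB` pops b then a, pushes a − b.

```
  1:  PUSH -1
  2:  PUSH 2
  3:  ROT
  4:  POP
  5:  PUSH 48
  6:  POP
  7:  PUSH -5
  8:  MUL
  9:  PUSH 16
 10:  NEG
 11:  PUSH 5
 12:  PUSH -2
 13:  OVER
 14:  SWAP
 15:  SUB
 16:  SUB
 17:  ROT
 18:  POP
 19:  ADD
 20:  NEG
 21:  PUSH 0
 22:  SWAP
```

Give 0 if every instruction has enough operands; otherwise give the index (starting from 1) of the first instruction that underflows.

3

PUSH -1 : [-1]
PUSH 2  : [-1, 2]
ROT  — needs 3 operands, stack has 2 → underflow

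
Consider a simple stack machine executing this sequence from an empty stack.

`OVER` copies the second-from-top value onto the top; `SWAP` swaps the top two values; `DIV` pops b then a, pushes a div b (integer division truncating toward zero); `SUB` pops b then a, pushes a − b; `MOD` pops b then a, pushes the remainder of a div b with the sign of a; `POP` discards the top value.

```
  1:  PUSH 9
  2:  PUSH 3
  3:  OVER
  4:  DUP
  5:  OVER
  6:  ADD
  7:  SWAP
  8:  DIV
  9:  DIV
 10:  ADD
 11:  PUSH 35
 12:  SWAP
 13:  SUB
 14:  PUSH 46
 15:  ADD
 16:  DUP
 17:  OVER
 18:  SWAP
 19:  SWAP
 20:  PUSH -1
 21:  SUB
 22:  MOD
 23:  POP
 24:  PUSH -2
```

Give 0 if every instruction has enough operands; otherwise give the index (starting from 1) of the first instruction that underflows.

PUSH 9  -> [9]
PUSH 3  -> [9, 3]
OVER    -> [9, 3, 9]
DUP     -> [9, 3, 9, 9]
OVER    -> [9, 3, 9, 9, 9]
ADD     -> [9, 3, 9, 18]
SWAP    -> [9, 3, 18, 9]
DIV     -> [9, 3, 2]
DIV     -> [9, 1]
ADD     -> [10]
PUSH 35 -> [10, 35]
SWAP    -> [35, 10]
SUB     -> [25]
PUSH 46 -> [25, 46]
ADD     -> [71]
DUP     -> [71, 71]
OVER    -> [71, 71, 71]
SWAP    -> [71, 71, 71]
SWAP    -> [71, 71, 71]
PUSH -1 -> [71, 71, 71, -1]
SUB     -> [71, 71, 72]
MOD     -> [71, 71]
POP     -> [71]
PUSH -2 -> [71, -2]

0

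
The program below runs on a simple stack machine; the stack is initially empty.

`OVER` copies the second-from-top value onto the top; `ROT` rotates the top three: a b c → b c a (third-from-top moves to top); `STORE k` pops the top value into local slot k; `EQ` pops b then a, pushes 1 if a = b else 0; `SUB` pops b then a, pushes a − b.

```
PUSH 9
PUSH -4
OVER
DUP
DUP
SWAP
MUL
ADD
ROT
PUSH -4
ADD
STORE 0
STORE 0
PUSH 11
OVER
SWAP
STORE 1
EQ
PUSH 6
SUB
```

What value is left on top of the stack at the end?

PUSH 9  → 9
PUSH -4 → 9 -4
OVER    → 9 -4 9
DUP     → 9 -4 9 9
DUP     → 9 -4 9 9 9
SWAP    → 9 -4 9 9 9
MUL     → 9 -4 9 81
ADD     → 9 -4 90
ROT     → -4 90 9
PUSH -4 → -4 90 9 -4
ADD     → -4 90 5
STORE 0 → -4 90
STORE 0 → -4
PUSH 11 → -4 11
OVER    → -4 11 -4
SWAP    → -4 -4 11
STORE 1 → -4 -4
EQ      → 1
PUSH 6  → 1 6
SUB     → -5

-5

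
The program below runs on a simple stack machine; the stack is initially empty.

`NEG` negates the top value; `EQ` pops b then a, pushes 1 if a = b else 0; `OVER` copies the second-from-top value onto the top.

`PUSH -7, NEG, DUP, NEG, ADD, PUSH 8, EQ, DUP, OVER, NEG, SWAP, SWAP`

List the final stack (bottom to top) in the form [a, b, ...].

[0, 0, 0]

PUSH -7 : [-7]
NEG     : [7]
DUP     : [7, 7]
NEG     : [7, -7]
ADD     : [0]
PUSH 8  : [0, 8]
EQ      : [0]
DUP     : [0, 0]
OVER    : [0, 0, 0]
NEG     : [0, 0, 0]
SWAP    : [0, 0, 0]
SWAP    : [0, 0, 0]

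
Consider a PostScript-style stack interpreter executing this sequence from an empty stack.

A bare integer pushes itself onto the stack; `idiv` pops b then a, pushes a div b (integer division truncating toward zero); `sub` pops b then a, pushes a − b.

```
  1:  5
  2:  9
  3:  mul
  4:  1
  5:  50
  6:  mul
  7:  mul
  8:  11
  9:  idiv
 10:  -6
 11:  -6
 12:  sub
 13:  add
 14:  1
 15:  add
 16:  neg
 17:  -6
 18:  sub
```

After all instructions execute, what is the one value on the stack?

5    -> 5
9    -> 5 9
mul  -> 45
1    -> 45 1
50   -> 45 1 50
mul  -> 45 50
mul  -> 2250
11   -> 2250 11
idiv -> 204
-6   -> 204 -6
-6   -> 204 -6 -6
sub  -> 204 0
add  -> 204
1    -> 204 1
add  -> 205
neg  -> -205
-6   -> -205 -6
sub  -> -199

-199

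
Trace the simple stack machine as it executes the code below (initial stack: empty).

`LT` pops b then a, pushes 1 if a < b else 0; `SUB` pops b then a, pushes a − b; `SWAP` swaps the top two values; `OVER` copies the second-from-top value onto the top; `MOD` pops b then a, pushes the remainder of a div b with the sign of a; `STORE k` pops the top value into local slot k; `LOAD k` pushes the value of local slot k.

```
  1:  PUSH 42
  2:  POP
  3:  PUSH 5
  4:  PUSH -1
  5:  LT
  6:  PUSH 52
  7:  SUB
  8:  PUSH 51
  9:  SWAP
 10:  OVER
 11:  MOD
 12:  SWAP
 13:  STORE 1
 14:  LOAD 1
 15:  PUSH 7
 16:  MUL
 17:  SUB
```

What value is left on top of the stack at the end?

PUSH 42 → [42]
POP     → []
PUSH 5  → [5]
PUSH -1 → [5, -1]
LT      → [0]
PUSH 52 → [0, 52]
SUB     → [-52]
PUSH 51 → [-52, 51]
SWAP    → [51, -52]
OVER    → [51, -52, 51]
MOD     → [51, -1]
SWAP    → [-1, 51]
STORE 1 → [-1]
LOAD 1  → [-1, 51]
PUSH 7  → [-1, 51, 7]
MUL     → [-1, 357]
SUB     → [-358]

-358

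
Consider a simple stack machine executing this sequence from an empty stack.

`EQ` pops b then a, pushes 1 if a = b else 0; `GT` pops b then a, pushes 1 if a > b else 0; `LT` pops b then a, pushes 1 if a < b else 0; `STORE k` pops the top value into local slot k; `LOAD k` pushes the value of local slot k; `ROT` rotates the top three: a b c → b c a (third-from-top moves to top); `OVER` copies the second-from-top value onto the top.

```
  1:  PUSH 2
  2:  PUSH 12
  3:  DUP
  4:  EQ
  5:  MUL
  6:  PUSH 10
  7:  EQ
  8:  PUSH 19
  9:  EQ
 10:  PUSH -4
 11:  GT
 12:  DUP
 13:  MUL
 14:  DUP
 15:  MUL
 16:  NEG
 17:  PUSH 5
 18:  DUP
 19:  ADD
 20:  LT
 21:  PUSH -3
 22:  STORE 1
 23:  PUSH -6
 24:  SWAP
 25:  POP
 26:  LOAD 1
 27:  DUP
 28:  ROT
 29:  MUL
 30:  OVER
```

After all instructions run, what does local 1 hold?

PUSH 2  -> 2
PUSH 12 -> 2 12
DUP     -> 2 12 12
EQ      -> 2 1
MUL     -> 2
PUSH 10 -> 2 10
EQ      -> 0
PUSH 19 -> 0 19
EQ      -> 0
PUSH -4 -> 0 -4
GT      -> 1
DUP     -> 1 1
MUL     -> 1
DUP     -> 1 1
MUL     -> 1
NEG     -> -1
PUSH 5  -> -1 5
DUP     -> -1 5 5
ADD     -> -1 10
LT      -> 1
PUSH -3 -> 1 -3
STORE 1 -> 1
PUSH -6 -> 1 -6
SWAP    -> -6 1
POP     -> -6
LOAD 1  -> -6 -3
DUP     -> -6 -3 -3
ROT     -> -3 -3 -6
MUL     -> -3 18
OVER    -> -3 18 -3

-3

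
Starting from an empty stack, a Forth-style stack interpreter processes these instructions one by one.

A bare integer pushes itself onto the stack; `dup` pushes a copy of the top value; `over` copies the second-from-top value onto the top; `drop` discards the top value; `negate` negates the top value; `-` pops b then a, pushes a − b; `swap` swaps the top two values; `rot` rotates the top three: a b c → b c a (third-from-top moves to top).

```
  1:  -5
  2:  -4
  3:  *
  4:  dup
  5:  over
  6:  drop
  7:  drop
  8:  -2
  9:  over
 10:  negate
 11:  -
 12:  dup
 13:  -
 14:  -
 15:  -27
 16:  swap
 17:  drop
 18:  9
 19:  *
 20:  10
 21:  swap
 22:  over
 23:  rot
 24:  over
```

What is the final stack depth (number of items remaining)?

-5     → -5
-4     → -5 -4
*      → 20
dup    → 20 20
over   → 20 20 20
drop   → 20 20
drop   → 20
-2     → 20 -2
over   → 20 -2 20
negate → 20 -2 -20
-      → 20 18
dup    → 20 18 18
-      → 20 0
-      → 20
-27    → 20 -27
swap   → -27 20
drop   → -27
9      → -27 9
*      → -243
10     → -243 10
swap   → 10 -243
over   → 10 -243 10
rot    → -243 10 10
over   → -243 10 10 10

4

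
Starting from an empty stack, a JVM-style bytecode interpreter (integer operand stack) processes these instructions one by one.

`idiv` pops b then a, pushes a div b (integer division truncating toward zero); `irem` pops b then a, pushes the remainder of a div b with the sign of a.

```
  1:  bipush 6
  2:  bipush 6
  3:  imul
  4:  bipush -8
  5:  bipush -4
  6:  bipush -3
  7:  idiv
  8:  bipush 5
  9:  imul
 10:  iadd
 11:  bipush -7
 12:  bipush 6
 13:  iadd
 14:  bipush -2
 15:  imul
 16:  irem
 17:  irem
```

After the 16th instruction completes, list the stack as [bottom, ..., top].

[36, -1]

bipush 6  → 6
bipush 6  → 6 6
imul      → 36
bipush -8 → 36 -8
bipush -4 → 36 -8 -4
bipush -3 → 36 -8 -4 -3
idiv      → 36 -8 1
bipush 5  → 36 -8 1 5
imul      → 36 -8 5
iadd      → 36 -3
bipush -7 → 36 -3 -7
bipush 6  → 36 -3 -7 6
iadd      → 36 -3 -1
bipush -2 → 36 -3 -1 -2
imul      → 36 -3 2
irem      → 36 -1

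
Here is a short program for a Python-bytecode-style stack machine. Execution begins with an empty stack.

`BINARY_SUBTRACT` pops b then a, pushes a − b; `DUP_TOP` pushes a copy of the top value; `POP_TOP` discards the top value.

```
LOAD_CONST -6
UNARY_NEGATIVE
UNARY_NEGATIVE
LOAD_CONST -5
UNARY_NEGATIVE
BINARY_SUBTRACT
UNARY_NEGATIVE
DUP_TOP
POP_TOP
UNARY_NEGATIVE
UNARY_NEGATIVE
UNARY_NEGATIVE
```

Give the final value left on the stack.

-11

LOAD_CONST -6    [-6]
UNARY_NEGATIVE   [6]
UNARY_NEGATIVE   [-6]
LOAD_CONST -5    [-6, -5]
UNARY_NEGATIVE   [-6, 5]
BINARY_SUBTRACT  [-11]
UNARY_NEGATIVE   [11]
DUP_TOP          [11, 11]
POP_TOP          [11]
UNARY_NEGATIVE   [-11]
UNARY_NEGATIVE   [11]
UNARY_NEGATIVE   [-11]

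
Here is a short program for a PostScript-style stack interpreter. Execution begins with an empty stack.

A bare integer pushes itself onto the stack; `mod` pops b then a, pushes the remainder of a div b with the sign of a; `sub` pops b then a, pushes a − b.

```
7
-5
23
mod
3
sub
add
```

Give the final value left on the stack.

7   : [7]
-5  : [7, -5]
23  : [7, -5, 23]
mod : [7, -5]
3   : [7, -5, 3]
sub : [7, -8]
add : [-1]

-1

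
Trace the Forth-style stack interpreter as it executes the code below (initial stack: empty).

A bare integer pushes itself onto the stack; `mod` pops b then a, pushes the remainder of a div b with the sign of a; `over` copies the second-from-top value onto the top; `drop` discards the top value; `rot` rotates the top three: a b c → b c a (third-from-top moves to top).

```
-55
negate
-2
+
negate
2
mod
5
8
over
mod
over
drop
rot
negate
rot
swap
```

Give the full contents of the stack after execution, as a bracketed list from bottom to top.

-55    : -55
negate : 55
-2     : 55 -2
+      : 53
negate : -53
2      : -53 2
mod    : -1
5      : -1 5
8      : -1 5 8
over   : -1 5 8 5
mod    : -1 5 3
over   : -1 5 3 5
drop   : -1 5 3
rot    : 5 3 -1
negate : 5 3 1
rot    : 3 1 5
swap   : 3 5 1

[3, 5, 1]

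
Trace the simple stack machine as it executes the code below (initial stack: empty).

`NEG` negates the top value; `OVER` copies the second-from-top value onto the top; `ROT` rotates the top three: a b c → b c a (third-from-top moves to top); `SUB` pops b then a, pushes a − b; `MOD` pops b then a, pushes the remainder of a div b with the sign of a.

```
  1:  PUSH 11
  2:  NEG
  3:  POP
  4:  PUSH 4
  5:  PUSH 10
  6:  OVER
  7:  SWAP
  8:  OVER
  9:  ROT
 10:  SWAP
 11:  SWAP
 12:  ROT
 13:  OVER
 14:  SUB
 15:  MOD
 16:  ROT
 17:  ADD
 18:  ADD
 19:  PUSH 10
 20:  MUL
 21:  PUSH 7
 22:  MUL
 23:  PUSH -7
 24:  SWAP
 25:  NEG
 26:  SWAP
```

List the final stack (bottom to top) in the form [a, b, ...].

[-840, -7]

PUSH 11 → 11
NEG     → -11
POP     → (empty)
PUSH 4  → 4
PUSH 10 → 4 10
OVER    → 4 10 4
SWAP    → 4 4 10
OVER    → 4 4 10 4
ROT     → 4 10 4 4
SWAP    → 4 10 4 4
SWAP    → 4 10 4 4
ROT     → 4 4 4 10
OVER    → 4 4 4 10 4
SUB     → 4 4 4 6
MOD     → 4 4 4
ROT     → 4 4 4
ADD     → 4 8
ADD     → 12
PUSH 10 → 12 10
MUL     → 120
PUSH 7  → 120 7
MUL     → 840
PUSH -7 → 840 -7
SWAP    → -7 840
NEG     → -7 -840
SWAP    → -840 -7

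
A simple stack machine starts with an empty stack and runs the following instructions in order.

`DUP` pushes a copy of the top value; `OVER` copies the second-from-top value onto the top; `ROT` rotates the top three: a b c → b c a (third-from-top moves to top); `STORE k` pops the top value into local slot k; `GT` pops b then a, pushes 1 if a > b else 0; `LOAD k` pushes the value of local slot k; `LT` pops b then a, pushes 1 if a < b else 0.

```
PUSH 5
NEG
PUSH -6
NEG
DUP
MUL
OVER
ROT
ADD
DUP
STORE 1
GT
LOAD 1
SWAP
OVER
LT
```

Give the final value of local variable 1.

PUSH 5  → [5]
NEG     → [-5]
PUSH -6 → [-5, -6]
NEG     → [-5, 6]
DUP     → [-5, 6, 6]
MUL     → [-5, 36]
OVER    → [-5, 36, -5]
ROT     → [36, -5, -5]
ADD     → [36, -10]
DUP     → [36, -10, -10]
STORE 1 → [36, -10]
GT      → [1]
LOAD 1  → [1, -10]
SWAP    → [-10, 1]
OVER    → [-10, 1, -10]
LT      → [-10, 0]

-10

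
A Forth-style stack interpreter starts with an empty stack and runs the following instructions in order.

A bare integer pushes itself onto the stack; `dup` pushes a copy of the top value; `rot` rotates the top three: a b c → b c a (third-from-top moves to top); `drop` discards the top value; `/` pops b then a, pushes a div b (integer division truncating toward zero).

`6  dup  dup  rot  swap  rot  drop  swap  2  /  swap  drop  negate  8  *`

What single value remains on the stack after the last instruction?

-24

6      -> [6]
dup    -> [6, 6]
dup    -> [6, 6, 6]
rot    -> [6, 6, 6]
swap   -> [6, 6, 6]
rot    -> [6, 6, 6]
drop   -> [6, 6]
swap   -> [6, 6]
2      -> [6, 6, 2]
/      -> [6, 3]
swap   -> [3, 6]
drop   -> [3]
negate -> [-3]
8      -> [-3, 8]
*      -> [-24]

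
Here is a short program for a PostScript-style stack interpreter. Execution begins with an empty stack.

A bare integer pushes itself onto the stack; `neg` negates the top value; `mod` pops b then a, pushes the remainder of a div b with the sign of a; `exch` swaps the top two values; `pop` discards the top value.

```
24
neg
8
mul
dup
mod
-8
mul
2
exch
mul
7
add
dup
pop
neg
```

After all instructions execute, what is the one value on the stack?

-7

24    [24]
neg   [-24]
8     [-24, 8]
mul   [-192]
dup   [-192, -192]
mod   [0]
-8    [0, -8]
mul   [0]
2     [0, 2]
exch  [2, 0]
mul   [0]
7     [0, 7]
add   [7]
dup   [7, 7]
pop   [7]
neg   [-7]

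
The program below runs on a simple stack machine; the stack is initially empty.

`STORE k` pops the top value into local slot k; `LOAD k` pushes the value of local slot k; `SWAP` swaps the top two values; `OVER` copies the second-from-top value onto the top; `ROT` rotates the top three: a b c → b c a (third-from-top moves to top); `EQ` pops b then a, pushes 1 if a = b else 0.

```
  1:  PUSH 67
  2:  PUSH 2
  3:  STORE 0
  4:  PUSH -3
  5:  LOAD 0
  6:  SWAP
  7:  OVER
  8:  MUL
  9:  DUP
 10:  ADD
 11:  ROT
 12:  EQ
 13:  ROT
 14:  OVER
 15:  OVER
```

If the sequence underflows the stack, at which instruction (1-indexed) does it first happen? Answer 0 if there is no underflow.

PUSH 67 → [67]
PUSH 2  → [67, 2]
STORE 0 → [67]
PUSH -3 → [67, -3]
LOAD 0  → [67, -3, 2]
SWAP    → [67, 2, -3]
OVER    → [67, 2, -3, 2]
MUL     → [67, 2, -6]
DUP     → [67, 2, -6, -6]
ADD     → [67, 2, -12]
ROT     → [2, -12, 67]
EQ      → [2, 0]
ROT  — needs 3 operands, stack has 2 → underflow

13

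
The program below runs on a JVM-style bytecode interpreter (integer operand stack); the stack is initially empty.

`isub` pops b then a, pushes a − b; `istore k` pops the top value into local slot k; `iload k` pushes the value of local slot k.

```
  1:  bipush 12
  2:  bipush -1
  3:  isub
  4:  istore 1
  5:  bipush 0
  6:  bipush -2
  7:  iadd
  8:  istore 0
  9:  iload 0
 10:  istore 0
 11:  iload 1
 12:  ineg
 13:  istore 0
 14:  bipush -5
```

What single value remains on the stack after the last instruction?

-5

bipush 12 : 12
bipush -1 : 12 -1
isub      : 13
istore 1  : (empty)
bipush 0  : 0
bipush -2 : 0 -2
iadd      : -2
istore 0  : (empty)
iload 0   : -2
istore 0  : (empty)
iload 1   : 13
ineg      : -13
istore 0  : (empty)
bipush -5 : -5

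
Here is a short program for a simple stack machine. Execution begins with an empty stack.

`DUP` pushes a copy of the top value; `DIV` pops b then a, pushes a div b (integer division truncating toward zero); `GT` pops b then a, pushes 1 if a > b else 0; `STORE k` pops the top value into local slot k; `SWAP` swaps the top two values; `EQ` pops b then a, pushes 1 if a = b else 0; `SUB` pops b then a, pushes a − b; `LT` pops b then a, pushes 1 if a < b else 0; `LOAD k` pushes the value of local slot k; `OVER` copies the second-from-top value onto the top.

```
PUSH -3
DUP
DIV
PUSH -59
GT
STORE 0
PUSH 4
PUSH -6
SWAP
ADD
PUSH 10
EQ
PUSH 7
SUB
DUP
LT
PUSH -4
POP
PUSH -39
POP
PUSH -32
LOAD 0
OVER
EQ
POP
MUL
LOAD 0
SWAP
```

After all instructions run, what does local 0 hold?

1

PUSH -3  → -3
DUP      → -3 -3
DIV      → 1
PUSH -59 → 1 -59
GT       → 1
STORE 0  → (empty)
PUSH 4   → 4
PUSH -6  → 4 -6
SWAP     → -6 4
ADD      → -2
PUSH 10  → -2 10
EQ       → 0
PUSH 7   → 0 7
SUB      → -7
DUP      → -7 -7
LT       → 0
PUSH -4  → 0 -4
POP      → 0
PUSH -39 → 0 -39
POP      → 0
PUSH -32 → 0 -32
LOAD 0   → 0 -32 1
OVER     → 0 -32 1 -32
EQ       → 0 -32 0
POP      → 0 -32
MUL      → 0
LOAD 0   → 0 1
SWAP     → 1 0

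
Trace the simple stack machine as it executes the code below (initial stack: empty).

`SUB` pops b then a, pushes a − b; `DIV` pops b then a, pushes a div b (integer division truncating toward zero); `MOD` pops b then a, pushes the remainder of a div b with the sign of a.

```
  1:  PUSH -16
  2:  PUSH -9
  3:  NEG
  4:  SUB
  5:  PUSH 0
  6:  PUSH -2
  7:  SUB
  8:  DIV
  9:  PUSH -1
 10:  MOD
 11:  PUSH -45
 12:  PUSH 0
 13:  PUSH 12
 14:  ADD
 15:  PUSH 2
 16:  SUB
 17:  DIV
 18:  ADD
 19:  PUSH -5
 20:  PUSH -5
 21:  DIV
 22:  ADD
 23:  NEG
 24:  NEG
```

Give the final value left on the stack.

PUSH -16 → -16
PUSH -9  → -16 -9
NEG      → -16 9
SUB      → -25
PUSH 0   → -25 0
PUSH -2  → -25 0 -2
SUB      → -25 2
DIV      → -12
PUSH -1  → -12 -1
MOD      → 0
PUSH -45 → 0 -45
PUSH 0   → 0 -45 0
PUSH 12  → 0 -45 0 12
ADD      → 0 -45 12
PUSH 2   → 0 -45 12 2
SUB      → 0 -45 10
DIV      → 0 -4
ADD      → -4
PUSH -5  → -4 -5
PUSH -5  → -4 -5 -5
DIV      → -4 1
ADD      → -3
NEG      → 3
NEG      → -3

-3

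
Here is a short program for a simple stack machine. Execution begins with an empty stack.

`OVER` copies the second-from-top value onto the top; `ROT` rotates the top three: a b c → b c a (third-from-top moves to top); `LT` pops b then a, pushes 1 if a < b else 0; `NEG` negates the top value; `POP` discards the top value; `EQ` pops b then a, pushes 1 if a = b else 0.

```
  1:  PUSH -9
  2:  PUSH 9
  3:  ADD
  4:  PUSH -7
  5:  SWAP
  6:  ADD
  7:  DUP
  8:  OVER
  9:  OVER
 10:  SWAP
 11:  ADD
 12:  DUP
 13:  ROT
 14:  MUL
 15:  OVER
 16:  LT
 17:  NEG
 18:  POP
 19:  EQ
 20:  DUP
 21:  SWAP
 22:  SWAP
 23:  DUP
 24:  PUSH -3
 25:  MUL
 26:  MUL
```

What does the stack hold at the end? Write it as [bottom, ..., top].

PUSH -9 : [-9]
PUSH 9  : [-9, 9]
ADD     : [0]
PUSH -7 : [0, -7]
SWAP    : [-7, 0]
ADD     : [-7]
DUP     : [-7, -7]
OVER    : [-7, -7, -7]
OVER    : [-7, -7, -7, -7]
SWAP    : [-7, -7, -7, -7]
ADD     : [-7, -7, -14]
DUP     : [-7, -7, -14, -14]
ROT     : [-7, -14, -14, -7]
MUL     : [-7, -14, 98]
OVER    : [-7, -14, 98, -14]
LT      : [-7, -14, 0]
NEG     : [-7, -14, 0]
POP     : [-7, -14]
EQ      : [0]
DUP     : [0, 0]
SWAP    : [0, 0]
SWAP    : [0, 0]
DUP     : [0, 0, 0]
PUSH -3 : [0, 0, 0, -3]
MUL     : [0, 0, 0]
MUL     : [0, 0]

[0, 0]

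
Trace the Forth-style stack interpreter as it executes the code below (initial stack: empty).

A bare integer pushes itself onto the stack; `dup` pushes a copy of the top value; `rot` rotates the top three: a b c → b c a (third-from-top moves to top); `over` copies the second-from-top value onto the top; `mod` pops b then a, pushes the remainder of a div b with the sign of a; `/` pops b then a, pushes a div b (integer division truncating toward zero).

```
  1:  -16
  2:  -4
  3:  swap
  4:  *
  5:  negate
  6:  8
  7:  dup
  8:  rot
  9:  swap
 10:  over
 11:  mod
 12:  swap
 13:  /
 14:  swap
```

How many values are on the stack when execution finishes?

2

-16     [-16]
-4      [-16, -4]
swap    [-4, -16]
*       [64]
negate  [-64]
8       [-64, 8]
dup     [-64, 8, 8]
rot     [8, 8, -64]
swap    [8, -64, 8]
over    [8, -64, 8, -64]
mod     [8, -64, 8]
swap    [8, 8, -64]
/       [8, 0]
swap    [0, 8]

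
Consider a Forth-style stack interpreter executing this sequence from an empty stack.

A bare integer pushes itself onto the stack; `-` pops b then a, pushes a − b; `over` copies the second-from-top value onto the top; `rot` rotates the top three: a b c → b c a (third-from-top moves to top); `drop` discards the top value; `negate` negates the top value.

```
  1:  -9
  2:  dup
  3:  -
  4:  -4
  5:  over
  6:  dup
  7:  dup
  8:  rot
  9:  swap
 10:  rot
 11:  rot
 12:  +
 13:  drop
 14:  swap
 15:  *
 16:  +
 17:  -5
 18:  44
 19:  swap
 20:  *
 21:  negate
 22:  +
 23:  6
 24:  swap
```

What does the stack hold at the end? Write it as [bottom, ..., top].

[6, 220]

-9     -> [-9]
dup    -> [-9, -9]
-      -> [0]
-4     -> [0, -4]
over   -> [0, -4, 0]
dup    -> [0, -4, 0, 0]
dup    -> [0, -4, 0, 0, 0]
rot    -> [0, -4, 0, 0, 0]
swap   -> [0, -4, 0, 0, 0]
rot    -> [0, -4, 0, 0, 0]
rot    -> [0, -4, 0, 0, 0]
+      -> [0, -4, 0, 0]
drop   -> [0, -4, 0]
swap   -> [0, 0, -4]
*      -> [0, 0]
+      -> [0]
-5     -> [0, -5]
44     -> [0, -5, 44]
swap   -> [0, 44, -5]
*      -> [0, -220]
negate -> [0, 220]
+      -> [220]
6      -> [220, 6]
swap   -> [6, 220]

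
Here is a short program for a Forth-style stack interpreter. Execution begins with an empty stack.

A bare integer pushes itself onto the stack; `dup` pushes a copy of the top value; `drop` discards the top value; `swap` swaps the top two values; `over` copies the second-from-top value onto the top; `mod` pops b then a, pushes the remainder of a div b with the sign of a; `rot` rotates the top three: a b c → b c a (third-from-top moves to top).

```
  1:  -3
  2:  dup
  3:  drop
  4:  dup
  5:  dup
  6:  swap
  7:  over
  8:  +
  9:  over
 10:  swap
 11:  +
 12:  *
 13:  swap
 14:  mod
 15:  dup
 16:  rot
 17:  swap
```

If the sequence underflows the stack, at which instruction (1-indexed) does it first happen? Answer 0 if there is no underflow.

-3   → -3
dup  → -3 -3
drop → -3
dup  → -3 -3
dup  → -3 -3 -3
swap → -3 -3 -3
over → -3 -3 -3 -3
+    → -3 -3 -6
over → -3 -3 -6 -3
swap → -3 -3 -3 -6
+    → -3 -3 -9
*    → -3 27
swap → 27 -3
mod  → 0
dup  → 0 0
rot  — needs 3 operands, stack has 2 → underflow

16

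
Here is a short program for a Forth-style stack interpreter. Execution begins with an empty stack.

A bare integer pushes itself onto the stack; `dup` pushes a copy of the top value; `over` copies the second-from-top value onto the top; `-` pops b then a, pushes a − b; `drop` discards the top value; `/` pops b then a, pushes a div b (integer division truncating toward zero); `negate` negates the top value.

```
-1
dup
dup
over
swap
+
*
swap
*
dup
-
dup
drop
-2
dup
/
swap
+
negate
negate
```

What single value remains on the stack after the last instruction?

1

-1      -1
dup     -1 -1
dup     -1 -1 -1
over    -1 -1 -1 -1
swap    -1 -1 -1 -1
+       -1 -1 -2
*       -1 2
swap    2 -1
*       -2
dup     -2 -2
-       0
dup     0 0
drop    0
-2      0 -2
dup     0 -2 -2
/       0 1
swap    1 0
+       1
negate  -1
negate  1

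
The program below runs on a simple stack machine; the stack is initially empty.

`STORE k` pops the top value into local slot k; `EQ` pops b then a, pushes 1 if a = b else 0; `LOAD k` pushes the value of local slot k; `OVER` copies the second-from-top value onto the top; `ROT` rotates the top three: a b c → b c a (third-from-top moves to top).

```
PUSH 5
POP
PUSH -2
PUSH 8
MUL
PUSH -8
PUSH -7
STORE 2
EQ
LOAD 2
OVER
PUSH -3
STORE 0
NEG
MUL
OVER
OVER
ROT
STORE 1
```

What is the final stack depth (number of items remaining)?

3

PUSH 5  → 5
POP     → (empty)
PUSH -2 → -2
PUSH 8  → -2 8
MUL     → -16
PUSH -8 → -16 -8
PUSH -7 → -16 -8 -7
STORE 2 → -16 -8
EQ      → 0
LOAD 2  → 0 -7
OVER    → 0 -7 0
PUSH -3 → 0 -7 0 -3
STORE 0 → 0 -7 0
NEG     → 0 -7 0
MUL     → 0 0
OVER    → 0 0 0
OVER    → 0 0 0 0
ROT     → 0 0 0 0
STORE 1 → 0 0 0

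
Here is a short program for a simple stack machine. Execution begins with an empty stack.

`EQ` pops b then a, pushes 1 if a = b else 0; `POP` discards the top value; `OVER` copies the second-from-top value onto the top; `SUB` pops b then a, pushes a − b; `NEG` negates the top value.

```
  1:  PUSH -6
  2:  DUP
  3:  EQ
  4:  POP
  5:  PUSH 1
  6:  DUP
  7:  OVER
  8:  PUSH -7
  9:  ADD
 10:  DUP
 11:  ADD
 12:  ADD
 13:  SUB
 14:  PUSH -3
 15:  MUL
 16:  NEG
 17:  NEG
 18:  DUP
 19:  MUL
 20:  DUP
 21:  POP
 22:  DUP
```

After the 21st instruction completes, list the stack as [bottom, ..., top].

[1296]

PUSH -6  -6
DUP      -6 -6
EQ       1
POP      (empty)
PUSH 1   1
DUP      1 1
OVER     1 1 1
PUSH -7  1 1 1 -7
ADD      1 1 -6
DUP      1 1 -6 -6
ADD      1 1 -12
ADD      1 -11
SUB      12
PUSH -3  12 -3
MUL      -36
NEG      36
NEG      -36
DUP      -36 -36
MUL      1296
DUP      1296 1296
POP      1296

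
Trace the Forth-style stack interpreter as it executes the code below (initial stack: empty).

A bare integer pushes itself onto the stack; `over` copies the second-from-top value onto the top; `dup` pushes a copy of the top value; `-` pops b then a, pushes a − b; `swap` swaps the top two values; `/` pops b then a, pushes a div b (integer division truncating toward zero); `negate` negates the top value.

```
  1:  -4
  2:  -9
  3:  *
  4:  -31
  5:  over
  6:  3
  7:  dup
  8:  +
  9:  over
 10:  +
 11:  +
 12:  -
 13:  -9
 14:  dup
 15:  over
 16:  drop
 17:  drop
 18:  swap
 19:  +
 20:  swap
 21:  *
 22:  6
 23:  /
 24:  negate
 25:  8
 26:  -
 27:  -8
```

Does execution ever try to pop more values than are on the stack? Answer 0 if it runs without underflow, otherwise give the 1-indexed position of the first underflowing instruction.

-4     → [-4]
-9     → [-4, -9]
*      → [36]
-31    → [36, -31]
over   → [36, -31, 36]
3      → [36, -31, 36, 3]
dup    → [36, -31, 36, 3, 3]
+      → [36, -31, 36, 6]
over   → [36, -31, 36, 6, 36]
+      → [36, -31, 36, 42]
+      → [36, -31, 78]
-      → [36, -109]
-9     → [36, -109, -9]
dup    → [36, -109, -9, -9]
over   → [36, -109, -9, -9, -9]
drop   → [36, -109, -9, -9]
drop   → [36, -109, -9]
swap   → [36, -9, -109]
+      → [36, -118]
swap   → [-118, 36]
*      → [-4248]
6      → [-4248, 6]
/      → [-708]
negate → [708]
8      → [708, 8]
-      → [700]
-8     → [700, -8]

0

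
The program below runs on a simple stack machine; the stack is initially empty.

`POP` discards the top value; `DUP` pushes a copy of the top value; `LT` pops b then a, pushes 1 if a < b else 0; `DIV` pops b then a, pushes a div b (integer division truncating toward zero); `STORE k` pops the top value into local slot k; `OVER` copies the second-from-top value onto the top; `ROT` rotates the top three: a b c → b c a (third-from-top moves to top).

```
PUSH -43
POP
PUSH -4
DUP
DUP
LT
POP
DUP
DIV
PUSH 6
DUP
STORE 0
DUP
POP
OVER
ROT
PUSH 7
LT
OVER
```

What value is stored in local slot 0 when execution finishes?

6

PUSH -43 → -43
POP      → (empty)
PUSH -4  → -4
DUP      → -4 -4
DUP      → -4 -4 -4
LT       → -4 0
POP      → -4
DUP      → -4 -4
DIV      → 1
PUSH 6   → 1 6
DUP      → 1 6 6
STORE 0  → 1 6
DUP      → 1 6 6
POP      → 1 6
OVER     → 1 6 1
ROT      → 6 1 1
PUSH 7   → 6 1 1 7
LT       → 6 1 1
OVER     → 6 1 1 1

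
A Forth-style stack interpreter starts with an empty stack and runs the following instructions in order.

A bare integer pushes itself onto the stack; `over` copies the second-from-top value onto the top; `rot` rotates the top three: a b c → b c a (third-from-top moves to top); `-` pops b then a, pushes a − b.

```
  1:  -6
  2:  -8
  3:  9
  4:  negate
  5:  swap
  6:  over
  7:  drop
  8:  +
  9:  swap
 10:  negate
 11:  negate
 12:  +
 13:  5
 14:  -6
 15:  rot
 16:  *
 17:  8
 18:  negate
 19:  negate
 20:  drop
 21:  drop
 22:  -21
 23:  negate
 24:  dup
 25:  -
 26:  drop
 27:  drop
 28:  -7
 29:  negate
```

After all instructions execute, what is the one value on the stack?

7

-6     : -6
-8     : -6 -8
9      : -6 -8 9
negate : -6 -8 -9
swap   : -6 -9 -8
over   : -6 -9 -8 -9
drop   : -6 -9 -8
+      : -6 -17
swap   : -17 -6
negate : -17 6
negate : -17 -6
+      : -23
5      : -23 5
-6     : -23 5 -6
rot    : 5 -6 -23
*      : 5 138
8      : 5 138 8
negate : 5 138 -8
negate : 5 138 8
drop   : 5 138
drop   : 5
-21    : 5 -21
negate : 5 21
dup    : 5 21 21
-      : 5 0
drop   : 5
drop   : (empty)
-7     : -7
negate : 7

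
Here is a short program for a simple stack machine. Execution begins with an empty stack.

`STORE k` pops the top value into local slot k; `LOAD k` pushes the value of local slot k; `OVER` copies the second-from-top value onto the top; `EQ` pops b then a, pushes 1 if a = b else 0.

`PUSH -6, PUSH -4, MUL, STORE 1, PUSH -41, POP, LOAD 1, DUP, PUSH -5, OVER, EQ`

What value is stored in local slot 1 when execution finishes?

PUSH -6   [-6]
PUSH -4   [-6, -4]
MUL       [24]
STORE 1   []
PUSH -41  [-41]
POP       []
LOAD 1    [24]
DUP       [24, 24]
PUSH -5   [24, 24, -5]
OVER      [24, 24, -5, 24]
EQ        [24, 24, 0]

24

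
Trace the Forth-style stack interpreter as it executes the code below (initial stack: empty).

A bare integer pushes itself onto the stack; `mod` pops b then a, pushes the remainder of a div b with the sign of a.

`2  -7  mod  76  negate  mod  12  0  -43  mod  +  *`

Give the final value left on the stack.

24

2      → [2]
-7     → [2, -7]
mod    → [2]
76     → [2, 76]
negate → [2, -76]
mod    → [2]
12     → [2, 12]
0      → [2, 12, 0]
-43    → [2, 12, 0, -43]
mod    → [2, 12, 0]
+      → [2, 12]
*      → [24]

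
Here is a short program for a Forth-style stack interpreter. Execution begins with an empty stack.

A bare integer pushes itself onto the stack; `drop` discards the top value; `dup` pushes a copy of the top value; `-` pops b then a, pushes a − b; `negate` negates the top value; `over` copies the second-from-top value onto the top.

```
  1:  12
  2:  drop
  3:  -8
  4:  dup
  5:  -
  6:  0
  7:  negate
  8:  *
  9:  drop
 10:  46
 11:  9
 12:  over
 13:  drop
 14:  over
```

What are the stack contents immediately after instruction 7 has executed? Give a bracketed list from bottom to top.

12     : [12]
drop   : []
-8     : [-8]
dup    : [-8, -8]
-      : [0]
0      : [0, 0]
negate : [0, 0]

[0, 0]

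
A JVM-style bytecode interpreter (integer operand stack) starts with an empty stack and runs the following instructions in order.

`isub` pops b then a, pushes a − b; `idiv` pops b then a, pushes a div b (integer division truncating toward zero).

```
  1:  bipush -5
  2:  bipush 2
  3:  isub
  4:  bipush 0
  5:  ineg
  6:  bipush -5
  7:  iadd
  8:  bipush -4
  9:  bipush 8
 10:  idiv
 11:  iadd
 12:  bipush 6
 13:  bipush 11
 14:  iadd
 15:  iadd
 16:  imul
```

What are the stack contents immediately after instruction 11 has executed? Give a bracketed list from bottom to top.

bipush -5  [-5]
bipush 2   [-5, 2]
isub       [-7]
bipush 0   [-7, 0]
ineg       [-7, 0]
bipush -5  [-7, 0, -5]
iadd       [-7, -5]
bipush -4  [-7, -5, -4]
bipush 8   [-7, -5, -4, 8]
idiv       [-7, -5, 0]
iadd       [-7, -5]

[-7, -5]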